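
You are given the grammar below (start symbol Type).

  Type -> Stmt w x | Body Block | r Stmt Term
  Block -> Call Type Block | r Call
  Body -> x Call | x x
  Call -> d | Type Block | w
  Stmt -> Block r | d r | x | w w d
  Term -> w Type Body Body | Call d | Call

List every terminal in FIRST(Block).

{ d, r, w, x }

From Block -> Call Type Block: add FIRST(Call) = { d, r, w, x }.
Block -> r Call contributes {r}.
Union: FIRST(Block) = { d, r, w, x }.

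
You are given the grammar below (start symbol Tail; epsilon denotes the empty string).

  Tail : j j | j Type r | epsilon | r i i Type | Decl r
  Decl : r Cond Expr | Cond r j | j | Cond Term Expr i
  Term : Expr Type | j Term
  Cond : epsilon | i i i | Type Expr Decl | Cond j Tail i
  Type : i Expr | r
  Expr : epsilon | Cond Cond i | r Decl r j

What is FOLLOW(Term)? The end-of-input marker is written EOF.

{ i, j, r }

In Decl : Cond Term Expr i: add FIRST(Expr i) = { i, j, r }.
In Term : j Term: Term is at the end, add FOLLOW(Term) = { i, j, r }.
Union: FOLLOW(Term) = { i, j, r }.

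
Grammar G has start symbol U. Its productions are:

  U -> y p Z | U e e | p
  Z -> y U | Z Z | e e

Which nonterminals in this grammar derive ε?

{ } (none)

No nonterminal has an empty production or an RHS whose symbols are all nullable.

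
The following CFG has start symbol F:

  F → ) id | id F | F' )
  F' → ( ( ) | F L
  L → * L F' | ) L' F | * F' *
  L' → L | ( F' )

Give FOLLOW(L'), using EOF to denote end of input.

In L → ) L' F: add FIRST(F) = { (, ), id }.
Union: FOLLOW(L') = { (, ), id }.

{ (, ), id }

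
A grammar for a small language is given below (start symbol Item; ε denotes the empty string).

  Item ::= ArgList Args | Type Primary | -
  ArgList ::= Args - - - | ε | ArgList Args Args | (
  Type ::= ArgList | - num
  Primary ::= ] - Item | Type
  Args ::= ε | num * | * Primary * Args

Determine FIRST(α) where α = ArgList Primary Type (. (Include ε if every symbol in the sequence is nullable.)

{ (, *, -, ], num }

Add FIRST(ArgList)\{ε} = { (, *, -, num }; ArgList is nullable, continue.
Add FIRST(Primary)\{ε} = { (, *, -, ], num }; Primary is nullable, continue.
Add FIRST(Type)\{ε} = { (, *, -, num }; Type is nullable, continue.
( is a terminal; add {(} and stop.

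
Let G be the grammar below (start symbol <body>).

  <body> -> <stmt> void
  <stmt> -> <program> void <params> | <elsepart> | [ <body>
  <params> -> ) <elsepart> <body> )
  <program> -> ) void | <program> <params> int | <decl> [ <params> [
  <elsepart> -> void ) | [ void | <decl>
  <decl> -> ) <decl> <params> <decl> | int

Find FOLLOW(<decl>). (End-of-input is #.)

In <program> -> <decl> [ <params> [: add FIRST([ <params> [) = { [ }.
In <elsepart> -> <decl>: <decl> is at the end, add FOLLOW(<elsepart>) = { ), [, int, void }.
In <decl> -> ) <decl> <params> <decl>: add FIRST(<params> <decl>) = { ) }.
In <decl> -> ) <decl> <params> <decl>: <decl> is at the end, add FOLLOW(<decl>) = { ), [, int, void }.
Union: FOLLOW(<decl>) = { ), [, int, void }.

{ ), [, int, void }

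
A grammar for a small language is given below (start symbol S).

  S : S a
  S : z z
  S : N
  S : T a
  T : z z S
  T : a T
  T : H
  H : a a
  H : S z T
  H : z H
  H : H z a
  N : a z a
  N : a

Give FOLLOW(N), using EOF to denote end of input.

{ EOF, a, z }

In S : N: N is at the end, add FOLLOW(S) = { EOF, a, z }.
Union: FOLLOW(N) = { EOF, a, z }.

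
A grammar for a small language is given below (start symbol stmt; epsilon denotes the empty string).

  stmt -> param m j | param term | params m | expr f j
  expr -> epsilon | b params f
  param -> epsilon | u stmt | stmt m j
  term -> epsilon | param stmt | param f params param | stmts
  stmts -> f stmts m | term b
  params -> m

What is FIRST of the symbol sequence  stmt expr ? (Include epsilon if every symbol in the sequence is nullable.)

{ b, f, m, u, epsilon }

Add FIRST(stmt)\{epsilon} = { b, f, m, u }; stmt is nullable, continue.
Add FIRST(expr)\{epsilon} = { b }; expr is nullable, continue.
Every symbol is nullable, so include epsilon.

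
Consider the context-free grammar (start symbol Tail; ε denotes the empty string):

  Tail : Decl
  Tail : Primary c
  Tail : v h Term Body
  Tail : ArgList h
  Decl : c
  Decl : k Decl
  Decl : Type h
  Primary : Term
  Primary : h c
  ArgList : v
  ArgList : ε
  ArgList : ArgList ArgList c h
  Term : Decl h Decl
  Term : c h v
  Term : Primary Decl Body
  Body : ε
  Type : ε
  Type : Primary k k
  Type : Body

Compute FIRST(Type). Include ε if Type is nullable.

{ c, h, k, ε }

Type : ε contributes ε.
From Type : Primary k k: add FIRST(Primary) = { c, h, k }.
From Type : Body: add FIRST(Body) = { ε } (including ε since Body is nullable).
Union: FIRST(Type) = { c, h, k, ε }.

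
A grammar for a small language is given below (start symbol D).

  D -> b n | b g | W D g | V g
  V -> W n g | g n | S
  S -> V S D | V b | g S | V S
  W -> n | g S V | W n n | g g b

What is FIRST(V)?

{ g, n }

From V -> W n g: add FIRST(W) = { g, n }.
V -> g n contributes {g}.
From V -> S: add FIRST(S) = { g, n }.
Union: FIRST(V) = { g, n }.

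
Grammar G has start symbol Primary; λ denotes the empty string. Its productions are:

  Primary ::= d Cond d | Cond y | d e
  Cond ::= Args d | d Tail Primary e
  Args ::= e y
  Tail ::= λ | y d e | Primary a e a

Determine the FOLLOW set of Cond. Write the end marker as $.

In Primary ::= d Cond d: add FIRST(d) = { d }.
In Primary ::= Cond y: add FIRST(y) = { y }.
Union: FOLLOW(Cond) = { d, y }.

{ d, y }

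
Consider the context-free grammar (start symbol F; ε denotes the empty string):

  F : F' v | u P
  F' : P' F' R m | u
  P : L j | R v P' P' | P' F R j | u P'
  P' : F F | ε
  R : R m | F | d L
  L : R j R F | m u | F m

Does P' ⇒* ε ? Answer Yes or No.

P' has an ε-production, so P' ⇒ ε.

Yes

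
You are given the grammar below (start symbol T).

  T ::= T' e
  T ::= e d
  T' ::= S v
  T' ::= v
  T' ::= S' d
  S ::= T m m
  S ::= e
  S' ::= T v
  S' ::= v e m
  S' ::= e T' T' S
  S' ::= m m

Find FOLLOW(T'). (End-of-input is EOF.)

In T ::= T' e: add FIRST(e) = { e }.
In S' ::= e T' T' S: add FIRST(T' S) = { e, m, v }.
In S' ::= e T' T' S: add FIRST(S) = { e, m, v }.
Union: FOLLOW(T') = { e, m, v }.

{ e, m, v }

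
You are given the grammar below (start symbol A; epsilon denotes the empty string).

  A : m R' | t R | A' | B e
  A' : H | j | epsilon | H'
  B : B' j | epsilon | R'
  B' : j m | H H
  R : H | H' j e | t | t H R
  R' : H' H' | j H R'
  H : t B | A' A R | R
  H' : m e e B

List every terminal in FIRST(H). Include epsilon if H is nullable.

H : t B contributes {t}.
From H : A' A R: A', A nullable, take FIRST(A') ∪ FIRST(A) ∪ FIRST(R) = { e, j, m, t }.
From H : R: add FIRST(R) = { e, j, m, t }.
Union: FIRST(H) = { e, j, m, t }.

{ e, j, m, t }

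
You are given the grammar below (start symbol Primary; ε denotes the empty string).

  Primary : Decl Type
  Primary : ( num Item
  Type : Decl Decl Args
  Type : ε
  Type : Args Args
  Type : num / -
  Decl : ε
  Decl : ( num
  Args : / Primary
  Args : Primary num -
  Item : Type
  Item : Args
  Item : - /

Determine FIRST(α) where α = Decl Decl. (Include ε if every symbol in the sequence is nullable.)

{ (, ε }

Add FIRST(Decl)\{ε} = { ( }; Decl is nullable, continue.
Add FIRST(Decl)\{ε} = { ( }; Decl is nullable, continue.
Every symbol is nullable, so include ε.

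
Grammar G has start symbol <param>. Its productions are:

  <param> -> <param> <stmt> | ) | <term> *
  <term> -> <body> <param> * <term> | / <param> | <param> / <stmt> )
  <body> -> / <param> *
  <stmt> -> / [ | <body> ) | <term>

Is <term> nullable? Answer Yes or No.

No

No nonterminal in this grammar is nullable.
No production of <term> has an RHS whose symbols are all nullable, so <term> is not nullable.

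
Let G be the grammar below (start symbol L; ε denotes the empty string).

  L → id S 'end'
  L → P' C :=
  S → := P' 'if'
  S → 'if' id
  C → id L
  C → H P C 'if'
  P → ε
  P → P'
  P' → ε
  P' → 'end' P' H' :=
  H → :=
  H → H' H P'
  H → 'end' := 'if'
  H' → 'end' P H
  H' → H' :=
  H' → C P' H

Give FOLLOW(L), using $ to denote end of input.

{ $, 'end', 'if', :=, id }

L is the start symbol, so $ ∈ FOLLOW(L).
In C → id L: L is at the end, add FOLLOW(C) = { 'end', 'if', :=, id }.
Union: FOLLOW(L) = { $, 'end', 'if', :=, id }.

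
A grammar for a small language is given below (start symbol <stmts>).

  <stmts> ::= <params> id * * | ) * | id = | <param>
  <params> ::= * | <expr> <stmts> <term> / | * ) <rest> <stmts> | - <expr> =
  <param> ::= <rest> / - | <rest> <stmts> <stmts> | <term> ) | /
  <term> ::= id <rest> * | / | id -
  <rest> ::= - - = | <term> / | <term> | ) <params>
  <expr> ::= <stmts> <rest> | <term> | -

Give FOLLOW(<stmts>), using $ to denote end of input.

{ $, ), *, -, /, =, id }

<stmts> is the start symbol, so $ ∈ FOLLOW(<stmts>).
In <params> ::= <expr> <stmts> <term> /: add FIRST(<term> /) = { /, id }.
In <params> ::= * ) <rest> <stmts>: <stmts> is at the end, add FOLLOW(<params>) = { ), *, -, /, =, id }.
In <param> ::= <rest> <stmts> <stmts>: add FIRST(<stmts>) = { ), *, -, /, id }.
In <param> ::= <rest> <stmts> <stmts>: <stmts> is at the end, add FOLLOW(<param>) = { $, ), *, -, /, =, id }.
In <expr> ::= <stmts> <rest>: add FIRST(<rest>) = { ), -, /, id }.
Union: FOLLOW(<stmts>) = { $, ), *, -, /, =, id }.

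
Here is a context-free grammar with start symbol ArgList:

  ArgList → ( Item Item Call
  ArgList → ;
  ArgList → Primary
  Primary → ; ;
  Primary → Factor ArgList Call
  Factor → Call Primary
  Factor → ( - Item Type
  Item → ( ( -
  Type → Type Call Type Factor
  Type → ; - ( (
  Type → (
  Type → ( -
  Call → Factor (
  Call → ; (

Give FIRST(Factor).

From Factor → Call Primary: add FIRST(Call) = { (, ; }.
Factor → ( - Item Type contributes {(}.
Union: FIRST(Factor) = { (, ; }.

{ (, ; }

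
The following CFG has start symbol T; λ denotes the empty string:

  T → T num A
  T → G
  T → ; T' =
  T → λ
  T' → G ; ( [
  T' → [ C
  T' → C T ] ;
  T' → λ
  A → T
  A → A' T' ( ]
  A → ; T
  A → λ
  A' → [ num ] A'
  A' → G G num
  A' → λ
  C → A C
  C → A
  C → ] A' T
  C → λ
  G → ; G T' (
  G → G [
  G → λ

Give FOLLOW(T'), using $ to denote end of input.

In T → ; T' =: add FIRST(=) = { = }.
In A → A' T' ( ]: add FIRST(( ]) = { ( }.
In G → ; G T' (: add FIRST(() = { ( }.
Union: FOLLOW(T') = { (, = }.

{ (, = }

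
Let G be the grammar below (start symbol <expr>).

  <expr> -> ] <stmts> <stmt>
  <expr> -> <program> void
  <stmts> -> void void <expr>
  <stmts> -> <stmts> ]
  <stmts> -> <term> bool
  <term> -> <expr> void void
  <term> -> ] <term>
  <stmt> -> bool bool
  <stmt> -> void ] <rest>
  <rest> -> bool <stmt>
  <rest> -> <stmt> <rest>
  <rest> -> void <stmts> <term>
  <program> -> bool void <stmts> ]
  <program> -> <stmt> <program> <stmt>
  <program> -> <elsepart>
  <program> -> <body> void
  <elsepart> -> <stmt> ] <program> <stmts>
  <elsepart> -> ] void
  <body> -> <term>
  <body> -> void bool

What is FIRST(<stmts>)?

{ ], bool, void }

<stmts> -> void void <expr> contributes {void}.
From <stmts> -> <stmts> ]: add FIRST(<stmts>) = { ], bool, void }.
From <stmts> -> <term> bool: add FIRST(<term>) = { ], bool, void }.
Union: FIRST(<stmts>) = { ], bool, void }.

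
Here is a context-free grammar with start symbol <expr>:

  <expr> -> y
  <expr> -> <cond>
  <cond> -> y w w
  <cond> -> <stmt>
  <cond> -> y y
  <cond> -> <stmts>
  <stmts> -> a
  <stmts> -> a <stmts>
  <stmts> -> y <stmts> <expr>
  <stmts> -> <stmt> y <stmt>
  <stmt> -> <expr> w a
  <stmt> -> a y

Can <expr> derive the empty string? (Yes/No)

No

No nonterminal in this grammar is nullable.
No production of <expr> has an RHS whose symbols are all nullable, so <expr> is not nullable.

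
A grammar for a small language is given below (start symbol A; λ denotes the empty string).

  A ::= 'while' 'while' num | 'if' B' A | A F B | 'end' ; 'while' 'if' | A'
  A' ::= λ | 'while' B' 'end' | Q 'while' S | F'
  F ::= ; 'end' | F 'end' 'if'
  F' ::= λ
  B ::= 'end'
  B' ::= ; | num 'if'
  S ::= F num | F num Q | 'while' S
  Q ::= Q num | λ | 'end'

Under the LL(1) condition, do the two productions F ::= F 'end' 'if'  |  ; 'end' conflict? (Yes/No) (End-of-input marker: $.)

FIRST(F 'end' 'if') = { ; } and FIRST(; 'end') = { ; }.
Both contain ;, so the two alternatives are not disjoint — LL(1) conflict.

Yes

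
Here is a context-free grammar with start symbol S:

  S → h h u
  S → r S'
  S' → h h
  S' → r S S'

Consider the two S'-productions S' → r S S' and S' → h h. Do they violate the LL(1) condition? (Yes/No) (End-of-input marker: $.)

FIRST(r S S') = { r } and FIRST(h h) = { h }.
The FIRST sets are disjoint and neither alternative is nullable — no conflict.

No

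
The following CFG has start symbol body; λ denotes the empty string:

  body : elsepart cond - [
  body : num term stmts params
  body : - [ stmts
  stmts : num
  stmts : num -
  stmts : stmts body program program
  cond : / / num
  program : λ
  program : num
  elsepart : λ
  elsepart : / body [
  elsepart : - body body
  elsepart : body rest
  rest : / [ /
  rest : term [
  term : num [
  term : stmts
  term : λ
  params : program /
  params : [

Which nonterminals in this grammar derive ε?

Directly nullable (have an λ-production): program, elsepart, term.
No other nonterminal has a production whose RHS symbols are all nullable.

{ elsepart, program, term }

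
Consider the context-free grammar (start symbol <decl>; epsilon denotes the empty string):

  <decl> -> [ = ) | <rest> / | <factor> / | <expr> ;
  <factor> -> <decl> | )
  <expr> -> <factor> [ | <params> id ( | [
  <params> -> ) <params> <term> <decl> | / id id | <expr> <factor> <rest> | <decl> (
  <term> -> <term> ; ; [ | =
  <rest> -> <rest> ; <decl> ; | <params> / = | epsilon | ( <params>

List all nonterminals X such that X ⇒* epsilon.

{ <rest> }

Directly nullable (have an epsilon-production): <rest>.
No other nonterminal has a production whose RHS symbols are all nullable.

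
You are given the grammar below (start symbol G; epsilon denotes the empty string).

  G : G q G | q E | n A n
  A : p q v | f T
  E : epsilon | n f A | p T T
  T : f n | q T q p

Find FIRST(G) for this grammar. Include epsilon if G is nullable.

From G : G q G: add FIRST(G) = { n, q }.
G : q E contributes {q}.
G : n A n contributes {n}.
Union: FIRST(G) = { n, q }.

{ n, q }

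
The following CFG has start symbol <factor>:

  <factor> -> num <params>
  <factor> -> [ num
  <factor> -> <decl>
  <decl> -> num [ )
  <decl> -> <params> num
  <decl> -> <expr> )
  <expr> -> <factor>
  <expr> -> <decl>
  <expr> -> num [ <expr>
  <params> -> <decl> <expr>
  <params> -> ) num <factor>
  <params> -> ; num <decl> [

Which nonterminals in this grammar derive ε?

No nonterminal has an empty production or an RHS whose symbols are all nullable.

{ } (none)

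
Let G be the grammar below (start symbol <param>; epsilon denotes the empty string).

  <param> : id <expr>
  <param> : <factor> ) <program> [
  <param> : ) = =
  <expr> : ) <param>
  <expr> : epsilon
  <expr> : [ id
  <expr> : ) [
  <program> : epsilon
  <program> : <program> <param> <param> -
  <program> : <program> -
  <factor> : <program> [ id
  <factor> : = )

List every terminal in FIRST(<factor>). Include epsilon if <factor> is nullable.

{ ), -, =, [, id }

From <factor> : <program> [ id: <program> nullable, take FIRST(<program>) ∪ {[} = { ), -, =, [, id }.
<factor> : = ) contributes {=}.
Union: FIRST(<factor>) = { ), -, =, [, id }.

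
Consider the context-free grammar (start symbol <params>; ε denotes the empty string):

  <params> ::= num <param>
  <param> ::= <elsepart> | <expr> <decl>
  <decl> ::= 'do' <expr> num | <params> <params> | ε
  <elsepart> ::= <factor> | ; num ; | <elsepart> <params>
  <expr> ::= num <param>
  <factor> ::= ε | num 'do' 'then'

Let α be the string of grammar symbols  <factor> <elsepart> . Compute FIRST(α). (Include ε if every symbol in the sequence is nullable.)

{ ;, num, ε }

Add FIRST(<factor>)\{ε} = { num }; <factor> is nullable, continue.
Add FIRST(<elsepart>)\{ε} = { ;, num }; <elsepart> is nullable, continue.
Every symbol is nullable, so include ε.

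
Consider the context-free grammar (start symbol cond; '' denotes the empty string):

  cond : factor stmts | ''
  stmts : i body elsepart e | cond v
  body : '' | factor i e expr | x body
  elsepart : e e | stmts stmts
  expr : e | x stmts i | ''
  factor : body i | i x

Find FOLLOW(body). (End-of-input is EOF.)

In stmts : i body elsepart e: add FIRST(elsepart e) = { e, i, v, x }.
In body : x body: body is at the end, add FOLLOW(body) = { e, i, v, x }.
In factor : body i: add FIRST(i) = { i }.
Union: FOLLOW(body) = { e, i, v, x }.

{ e, i, v, x }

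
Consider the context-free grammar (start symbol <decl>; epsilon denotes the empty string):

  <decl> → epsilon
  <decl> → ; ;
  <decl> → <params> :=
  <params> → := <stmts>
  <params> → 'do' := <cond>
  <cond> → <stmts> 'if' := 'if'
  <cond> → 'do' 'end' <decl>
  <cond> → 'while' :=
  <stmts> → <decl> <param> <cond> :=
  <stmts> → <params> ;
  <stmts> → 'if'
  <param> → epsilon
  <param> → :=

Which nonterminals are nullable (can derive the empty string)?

Directly nullable (have an epsilon-production): <decl>, <param>.
No other nonterminal has a production whose RHS symbols are all nullable.

{ <decl>, <param> }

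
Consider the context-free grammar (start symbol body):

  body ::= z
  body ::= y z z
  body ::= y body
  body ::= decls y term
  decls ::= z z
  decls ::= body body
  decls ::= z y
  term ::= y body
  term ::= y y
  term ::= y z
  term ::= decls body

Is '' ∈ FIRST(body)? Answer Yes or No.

No nonterminal in this grammar is nullable.
No production of body has an RHS whose symbols are all nullable, so body is not nullable.

No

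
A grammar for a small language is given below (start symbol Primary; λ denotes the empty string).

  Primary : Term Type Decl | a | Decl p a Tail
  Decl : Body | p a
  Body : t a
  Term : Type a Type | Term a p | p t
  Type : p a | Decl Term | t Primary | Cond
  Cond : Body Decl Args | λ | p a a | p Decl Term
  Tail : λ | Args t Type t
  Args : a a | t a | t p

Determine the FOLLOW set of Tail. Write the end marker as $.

In Primary : Decl p a Tail: Tail is at the end, add FOLLOW(Primary) = { $, a, p, t }.
Union: FOLLOW(Tail) = { $, a, p, t }.

{ $, a, p, t }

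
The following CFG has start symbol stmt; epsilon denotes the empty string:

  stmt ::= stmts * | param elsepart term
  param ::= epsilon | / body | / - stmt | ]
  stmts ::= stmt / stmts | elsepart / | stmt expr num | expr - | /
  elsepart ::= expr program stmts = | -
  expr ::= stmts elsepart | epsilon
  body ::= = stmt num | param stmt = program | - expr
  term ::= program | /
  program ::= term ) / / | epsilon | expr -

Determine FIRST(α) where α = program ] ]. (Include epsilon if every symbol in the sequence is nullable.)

Add FIRST(program)\{epsilon} = { ), -, /, ] }; program is nullable, continue.
] is a terminal; add {]} and stop.

{ ), -, /, ] }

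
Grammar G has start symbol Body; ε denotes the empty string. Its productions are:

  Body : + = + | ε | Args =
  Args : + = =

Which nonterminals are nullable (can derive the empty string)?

{ Body }

Directly nullable (have an ε-production): Body.
No other nonterminal has a production whose RHS symbols are all nullable.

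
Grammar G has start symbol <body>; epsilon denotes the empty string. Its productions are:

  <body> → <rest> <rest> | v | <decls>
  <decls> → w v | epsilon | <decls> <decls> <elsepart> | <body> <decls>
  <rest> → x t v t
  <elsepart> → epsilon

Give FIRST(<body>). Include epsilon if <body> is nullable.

{ v, w, x, epsilon }

From <body> → <rest> <rest>: add FIRST(<rest>) = { x }.
<body> → v contributes {v}.
From <body> → <decls>: add FIRST(<decls>) = { v, w, x, epsilon } (including epsilon since <decls> is nullable).
Union: FIRST(<body>) = { v, w, x, epsilon }.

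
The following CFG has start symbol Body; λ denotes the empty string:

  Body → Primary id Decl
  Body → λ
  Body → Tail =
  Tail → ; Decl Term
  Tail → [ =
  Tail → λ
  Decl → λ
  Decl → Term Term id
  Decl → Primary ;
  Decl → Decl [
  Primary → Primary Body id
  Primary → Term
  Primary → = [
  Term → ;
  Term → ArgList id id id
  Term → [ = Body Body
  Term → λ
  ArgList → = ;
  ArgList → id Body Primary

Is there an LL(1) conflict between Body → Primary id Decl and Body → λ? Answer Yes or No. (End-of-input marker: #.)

Yes

FIRST(Primary id Decl) = { ;, =, [, id } and FIRST(λ) = { λ }.
The second alternative is nullable and FOLLOW(Body) = { #, ;, =, [, id } shares ; with FIRST of the first — conflict.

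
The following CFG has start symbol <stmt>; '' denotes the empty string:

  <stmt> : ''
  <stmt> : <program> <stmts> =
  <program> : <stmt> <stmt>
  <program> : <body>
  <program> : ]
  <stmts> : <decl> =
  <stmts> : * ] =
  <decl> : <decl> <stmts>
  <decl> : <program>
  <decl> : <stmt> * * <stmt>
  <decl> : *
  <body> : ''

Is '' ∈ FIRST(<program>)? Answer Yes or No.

<program> : <stmt> <stmt> and each of <stmt>, <stmt> is nullable, so <program> ⇒* ''.

Yes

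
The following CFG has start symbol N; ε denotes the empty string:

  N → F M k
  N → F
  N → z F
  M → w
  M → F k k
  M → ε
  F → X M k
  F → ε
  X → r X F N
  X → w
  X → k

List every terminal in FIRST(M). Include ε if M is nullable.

{ k, r, w, ε }

M → w contributes {w}.
From M → F k k: F nullable, take FIRST(F) ∪ {k} = { k, r, w }.
M → ε contributes ε.
Union: FIRST(M) = { k, r, w, ε }.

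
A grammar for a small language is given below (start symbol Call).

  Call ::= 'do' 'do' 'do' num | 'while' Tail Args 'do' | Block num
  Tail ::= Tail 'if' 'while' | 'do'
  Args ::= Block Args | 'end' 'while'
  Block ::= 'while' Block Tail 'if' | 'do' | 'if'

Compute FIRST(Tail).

{ 'do' }

From Tail ::= Tail 'if' 'while': add FIRST(Tail) = { 'do' }.
Tail ::= 'do' contributes {'do'}.
Union: FIRST(Tail) = { 'do' }.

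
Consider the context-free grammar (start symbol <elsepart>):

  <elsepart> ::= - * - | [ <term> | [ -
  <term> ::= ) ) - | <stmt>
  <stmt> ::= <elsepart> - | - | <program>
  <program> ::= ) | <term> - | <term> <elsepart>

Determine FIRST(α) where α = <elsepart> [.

Add FIRST(<elsepart>) = { -, [ }; <elsepart> is not nullable, stop.

{ -, [ }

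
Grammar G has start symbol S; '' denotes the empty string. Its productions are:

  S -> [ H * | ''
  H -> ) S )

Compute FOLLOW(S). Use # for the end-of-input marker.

S is the start symbol, so # ∈ FOLLOW(S).
In H -> ) S ): add FIRST()) = { ) }.
Union: FOLLOW(S) = { #, ) }.

{ #, ) }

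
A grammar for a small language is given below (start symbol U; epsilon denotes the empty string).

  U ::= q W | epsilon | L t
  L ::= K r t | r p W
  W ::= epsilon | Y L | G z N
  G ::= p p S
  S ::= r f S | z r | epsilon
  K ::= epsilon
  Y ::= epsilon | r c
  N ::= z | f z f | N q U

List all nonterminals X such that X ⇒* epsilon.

Directly nullable (have an epsilon-production): U, W, S, K, Y.
No other nonterminal has a production whose RHS symbols are all nullable.

{ K, S, U, W, Y }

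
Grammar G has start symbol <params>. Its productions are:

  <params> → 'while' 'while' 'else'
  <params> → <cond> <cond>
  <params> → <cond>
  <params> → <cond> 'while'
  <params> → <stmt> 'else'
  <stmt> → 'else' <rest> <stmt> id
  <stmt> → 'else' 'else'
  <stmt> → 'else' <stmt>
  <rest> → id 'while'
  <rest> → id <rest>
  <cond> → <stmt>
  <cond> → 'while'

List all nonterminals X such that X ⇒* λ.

{ } (none)

No nonterminal has an empty production or an RHS whose symbols are all nullable.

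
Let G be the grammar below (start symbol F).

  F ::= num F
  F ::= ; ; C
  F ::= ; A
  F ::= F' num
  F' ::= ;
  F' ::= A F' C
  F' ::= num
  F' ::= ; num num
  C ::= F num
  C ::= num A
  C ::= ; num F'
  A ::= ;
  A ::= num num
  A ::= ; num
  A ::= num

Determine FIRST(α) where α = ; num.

{ ; }

; is a terminal; add {;} and stop.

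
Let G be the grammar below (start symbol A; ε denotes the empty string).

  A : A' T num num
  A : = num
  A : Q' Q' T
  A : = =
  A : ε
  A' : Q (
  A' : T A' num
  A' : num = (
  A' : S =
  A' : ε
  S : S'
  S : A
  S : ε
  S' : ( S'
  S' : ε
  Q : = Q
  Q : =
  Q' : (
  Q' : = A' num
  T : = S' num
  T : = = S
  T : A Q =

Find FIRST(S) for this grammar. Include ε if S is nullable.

From S : S': add FIRST(S') = { (, ε } (including ε since S' is nullable).
From S : A: add FIRST(A) = { (, =, num, ε } (including ε since A is nullable).
S : ε contributes ε.
Union: FIRST(S) = { (, =, num, ε }.

{ (, =, num, ε }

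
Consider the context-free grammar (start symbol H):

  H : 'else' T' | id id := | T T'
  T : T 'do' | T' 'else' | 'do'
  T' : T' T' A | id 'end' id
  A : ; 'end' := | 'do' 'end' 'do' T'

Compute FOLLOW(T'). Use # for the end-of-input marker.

In H : 'else' T': T' is at the end, add FOLLOW(H) = { # }.
In H : T T': T' is at the end, add FOLLOW(H) = { # }.
In T : T' 'else': add FIRST('else') = { 'else' }.
In T' : T' T' A: add FIRST(T' A) = { id }.
In T' : T' T' A: add FIRST(A) = { 'do', ; }.
In A : 'do' 'end' 'do' T': T' is at the end, add FOLLOW(A) = { #, 'do', 'else', ;, id }.
Union: FOLLOW(T') = { #, 'do', 'else', ;, id }.

{ #, 'do', 'else', ;, id }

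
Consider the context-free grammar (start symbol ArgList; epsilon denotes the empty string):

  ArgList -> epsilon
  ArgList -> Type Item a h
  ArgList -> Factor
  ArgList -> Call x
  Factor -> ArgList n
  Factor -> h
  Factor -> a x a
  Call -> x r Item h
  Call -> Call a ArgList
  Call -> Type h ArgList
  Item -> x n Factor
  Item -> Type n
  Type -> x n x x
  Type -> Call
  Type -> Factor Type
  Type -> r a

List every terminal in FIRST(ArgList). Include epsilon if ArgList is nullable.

ArgList -> epsilon contributes epsilon.
From ArgList -> Type Item a h: add FIRST(Type) = { a, h, n, r, x }.
From ArgList -> Factor: add FIRST(Factor) = { a, h, n, r, x }.
From ArgList -> Call x: add FIRST(Call) = { a, h, n, r, x }.
Union: FIRST(ArgList) = { a, h, n, r, x, epsilon }.

{ a, h, n, r, x, epsilon }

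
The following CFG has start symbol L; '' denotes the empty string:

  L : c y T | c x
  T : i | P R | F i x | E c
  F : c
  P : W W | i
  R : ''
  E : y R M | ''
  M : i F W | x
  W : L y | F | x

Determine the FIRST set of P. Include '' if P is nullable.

From P : W W: add FIRST(W) = { c, x }.
P : i contributes {i}.
Union: FIRST(P) = { c, i, x }.

{ c, i, x }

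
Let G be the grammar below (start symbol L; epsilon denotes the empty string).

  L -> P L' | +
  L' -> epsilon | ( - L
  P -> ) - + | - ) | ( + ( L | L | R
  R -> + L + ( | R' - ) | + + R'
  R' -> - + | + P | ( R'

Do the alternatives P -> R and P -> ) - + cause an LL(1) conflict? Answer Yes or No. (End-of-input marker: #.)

No

FIRST(R) = { (, +, - } and FIRST() - +) = { ) }.
The FIRST sets are disjoint and neither alternative is nullable — no conflict.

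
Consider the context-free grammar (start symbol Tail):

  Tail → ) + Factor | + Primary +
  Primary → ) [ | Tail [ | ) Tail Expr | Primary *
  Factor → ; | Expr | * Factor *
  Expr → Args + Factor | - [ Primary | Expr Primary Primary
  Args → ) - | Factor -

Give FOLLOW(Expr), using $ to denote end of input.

In Primary → ) Tail Expr: Expr is at the end, add FOLLOW(Primary) = { $, ), *, +, -, ;, [ }.
In Factor → Expr: Expr is at the end, add FOLLOW(Factor) = { $, ), *, +, -, ;, [ }.
In Expr → Expr Primary Primary: add FIRST(Primary Primary) = { ), + }.
Union: FOLLOW(Expr) = { $, ), *, +, -, ;, [ }.

{ $, ), *, +, -, ;, [ }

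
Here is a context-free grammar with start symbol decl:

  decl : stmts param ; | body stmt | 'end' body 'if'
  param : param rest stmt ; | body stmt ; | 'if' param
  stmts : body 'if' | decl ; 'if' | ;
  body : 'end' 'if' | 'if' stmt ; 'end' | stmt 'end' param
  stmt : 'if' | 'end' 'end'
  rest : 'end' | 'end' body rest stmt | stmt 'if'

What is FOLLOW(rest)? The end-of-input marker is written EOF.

{ 'end', 'if' }

In param : param rest stmt ;: add FIRST(stmt ;) = { 'end', 'if' }.
In rest : 'end' body rest stmt: add FIRST(stmt) = { 'end', 'if' }.
Union: FOLLOW(rest) = { 'end', 'if' }.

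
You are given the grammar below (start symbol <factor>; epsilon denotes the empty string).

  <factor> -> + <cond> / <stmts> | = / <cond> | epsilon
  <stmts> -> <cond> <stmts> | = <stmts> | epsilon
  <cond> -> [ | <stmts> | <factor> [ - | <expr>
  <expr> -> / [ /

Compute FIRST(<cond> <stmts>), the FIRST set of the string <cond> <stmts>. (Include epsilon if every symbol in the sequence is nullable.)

{ +, /, =, [, epsilon }

Add FIRST(<cond>)\{epsilon} = { +, /, =, [ }; <cond> is nullable, continue.
Add FIRST(<stmts>)\{epsilon} = { +, /, =, [ }; <stmts> is nullable, continue.
Every symbol is nullable, so include epsilon.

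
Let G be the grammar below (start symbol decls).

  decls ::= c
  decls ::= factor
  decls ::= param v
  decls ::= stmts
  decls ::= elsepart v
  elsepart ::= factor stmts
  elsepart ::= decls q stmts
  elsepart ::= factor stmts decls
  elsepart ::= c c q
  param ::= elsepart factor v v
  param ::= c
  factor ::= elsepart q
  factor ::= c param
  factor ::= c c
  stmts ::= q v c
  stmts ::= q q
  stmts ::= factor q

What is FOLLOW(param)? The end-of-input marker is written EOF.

In decls ::= param v: add FIRST(v) = { v }.
In factor ::= c param: param is at the end, add FOLLOW(factor) = { EOF, c, q, v }.
Union: FOLLOW(param) = { EOF, c, q, v }.

{ EOF, c, q, v }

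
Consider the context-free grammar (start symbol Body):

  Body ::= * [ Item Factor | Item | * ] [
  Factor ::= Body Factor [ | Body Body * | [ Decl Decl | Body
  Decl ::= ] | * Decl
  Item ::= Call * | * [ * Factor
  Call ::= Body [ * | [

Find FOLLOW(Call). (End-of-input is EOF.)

{ * }

In Item ::= Call *: add FIRST(*) = { * }.
Union: FOLLOW(Call) = { * }.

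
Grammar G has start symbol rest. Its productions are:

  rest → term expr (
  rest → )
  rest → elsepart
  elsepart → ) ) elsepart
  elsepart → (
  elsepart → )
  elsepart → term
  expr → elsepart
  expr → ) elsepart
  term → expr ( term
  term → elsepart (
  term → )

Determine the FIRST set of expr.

{ (, ) }

From expr → elsepart: add FIRST(elsepart) = { (, ) }.
expr → ) elsepart contributes {)}.
Union: FIRST(expr) = { (, ) }.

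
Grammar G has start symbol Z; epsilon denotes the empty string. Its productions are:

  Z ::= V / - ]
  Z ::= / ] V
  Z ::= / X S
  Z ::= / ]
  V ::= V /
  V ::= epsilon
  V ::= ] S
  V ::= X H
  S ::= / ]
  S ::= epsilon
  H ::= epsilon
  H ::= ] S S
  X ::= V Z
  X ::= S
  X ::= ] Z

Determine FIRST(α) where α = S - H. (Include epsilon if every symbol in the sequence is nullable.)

{ -, / }

Add FIRST(S)\{epsilon} = { / }; S is nullable, continue.
- is a terminal; add {-} and stop.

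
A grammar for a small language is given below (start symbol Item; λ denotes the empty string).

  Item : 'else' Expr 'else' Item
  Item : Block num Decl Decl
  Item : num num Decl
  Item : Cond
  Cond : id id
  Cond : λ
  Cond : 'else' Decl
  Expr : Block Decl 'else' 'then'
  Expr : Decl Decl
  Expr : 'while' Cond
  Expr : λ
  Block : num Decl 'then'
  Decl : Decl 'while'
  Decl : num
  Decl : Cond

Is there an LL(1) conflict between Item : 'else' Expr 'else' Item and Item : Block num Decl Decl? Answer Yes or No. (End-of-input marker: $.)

No

FIRST('else' Expr 'else' Item) = { 'else' } and FIRST(Block num Decl Decl) = { num }.
The FIRST sets are disjoint and neither alternative is nullable — no conflict.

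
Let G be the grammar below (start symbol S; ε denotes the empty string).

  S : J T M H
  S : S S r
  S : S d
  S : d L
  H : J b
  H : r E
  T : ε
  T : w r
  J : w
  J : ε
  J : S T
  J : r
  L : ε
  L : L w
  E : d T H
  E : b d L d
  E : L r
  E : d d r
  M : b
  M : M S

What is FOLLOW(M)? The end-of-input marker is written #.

In S : J T M H: add FIRST(H) = { b, d, r, w }.
In M : M S: add FIRST(S) = { b, d, r, w }.
Union: FOLLOW(M) = { b, d, r, w }.

{ b, d, r, w }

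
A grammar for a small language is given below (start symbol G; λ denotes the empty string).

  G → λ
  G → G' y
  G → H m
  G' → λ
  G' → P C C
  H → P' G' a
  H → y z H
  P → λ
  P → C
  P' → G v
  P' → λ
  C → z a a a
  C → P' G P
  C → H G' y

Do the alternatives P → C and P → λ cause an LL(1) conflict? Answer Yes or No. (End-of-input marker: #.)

Yes

FIRST(C) = { a, v, y, z, λ } and FIRST(λ) = { λ }.
Both alternatives are nullable, violating the LL(1) condition.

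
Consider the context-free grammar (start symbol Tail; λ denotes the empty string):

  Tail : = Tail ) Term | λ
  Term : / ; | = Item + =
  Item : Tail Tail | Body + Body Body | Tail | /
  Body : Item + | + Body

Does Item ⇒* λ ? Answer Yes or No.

Item : Tail Tail and each of Tail, Tail is nullable, so Item ⇒* λ.

Yes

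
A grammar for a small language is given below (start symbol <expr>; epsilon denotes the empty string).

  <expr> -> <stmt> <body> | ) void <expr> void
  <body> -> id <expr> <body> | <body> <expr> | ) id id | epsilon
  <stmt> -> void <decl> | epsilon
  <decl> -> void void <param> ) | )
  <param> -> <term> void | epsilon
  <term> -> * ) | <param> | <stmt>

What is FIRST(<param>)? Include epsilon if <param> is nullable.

From <param> -> <term> void: <term> nullable, take FIRST(<term>) ∪ {void} = { *, void }.
<param> -> epsilon contributes epsilon.
Union: FIRST(<param>) = { *, void, epsilon }.

{ *, void, epsilon }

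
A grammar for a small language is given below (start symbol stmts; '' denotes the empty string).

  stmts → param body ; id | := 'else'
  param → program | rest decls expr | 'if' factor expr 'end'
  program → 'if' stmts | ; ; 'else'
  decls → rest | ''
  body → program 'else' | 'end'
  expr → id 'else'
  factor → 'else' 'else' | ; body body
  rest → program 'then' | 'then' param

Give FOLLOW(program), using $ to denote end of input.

{ 'else', 'end', 'if', 'then', ;, id }

In param → program: program is at the end, add FOLLOW(param) = { 'end', 'if', 'then', ;, id }.
In body → program 'else': add FIRST('else') = { 'else' }.
In rest → program 'then': add FIRST('then') = { 'then' }.
Union: FOLLOW(program) = { 'else', 'end', 'if', 'then', ;, id }.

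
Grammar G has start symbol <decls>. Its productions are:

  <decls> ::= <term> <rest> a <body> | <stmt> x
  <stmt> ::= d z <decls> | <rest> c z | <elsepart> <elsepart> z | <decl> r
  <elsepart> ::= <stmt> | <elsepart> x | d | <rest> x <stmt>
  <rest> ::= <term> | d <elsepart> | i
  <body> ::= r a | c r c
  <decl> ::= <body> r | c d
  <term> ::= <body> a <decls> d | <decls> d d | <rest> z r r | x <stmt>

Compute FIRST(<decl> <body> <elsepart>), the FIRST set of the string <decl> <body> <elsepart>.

{ c, r }

Add FIRST(<decl>) = { c, r }; <decl> is not nullable, stop.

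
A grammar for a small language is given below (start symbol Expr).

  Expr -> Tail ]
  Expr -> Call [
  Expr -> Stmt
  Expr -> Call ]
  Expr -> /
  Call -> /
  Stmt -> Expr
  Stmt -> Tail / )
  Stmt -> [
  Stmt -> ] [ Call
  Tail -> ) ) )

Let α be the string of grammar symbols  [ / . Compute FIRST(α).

[ is a terminal; add {[} and stop.

{ [ }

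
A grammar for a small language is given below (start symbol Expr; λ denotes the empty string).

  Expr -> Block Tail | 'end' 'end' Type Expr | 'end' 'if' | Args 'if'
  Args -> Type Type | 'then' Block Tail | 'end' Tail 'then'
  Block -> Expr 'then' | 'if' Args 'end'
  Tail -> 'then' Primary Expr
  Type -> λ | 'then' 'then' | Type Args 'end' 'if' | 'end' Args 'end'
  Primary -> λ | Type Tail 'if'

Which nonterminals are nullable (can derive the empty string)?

Directly nullable (have an λ-production): Type, Primary.
Args -> Type Type with every symbol nullable, so Args is nullable.
No other nonterminal has a production whose RHS symbols are all nullable.

{ Args, Primary, Type }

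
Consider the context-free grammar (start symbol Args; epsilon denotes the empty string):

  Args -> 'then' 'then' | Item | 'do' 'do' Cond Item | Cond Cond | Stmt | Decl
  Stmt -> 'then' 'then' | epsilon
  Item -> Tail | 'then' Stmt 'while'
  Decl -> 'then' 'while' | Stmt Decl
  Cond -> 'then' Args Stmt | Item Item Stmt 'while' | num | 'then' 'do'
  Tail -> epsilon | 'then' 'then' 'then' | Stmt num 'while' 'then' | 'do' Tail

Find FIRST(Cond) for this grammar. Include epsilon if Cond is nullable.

Cond -> 'then' Args Stmt contributes {'then'}.
From Cond -> Item Item Stmt 'while': Item, Item, Stmt nullable, take FIRST(Item) ∪ FIRST(Item) ∪ FIRST(Stmt) ∪ {'while'} = { 'do', 'then', 'while', num }.
Cond -> num contributes {num}.
Cond -> 'then' 'do' contributes {'then'}.
Union: FIRST(Cond) = { 'do', 'then', 'while', num }.

{ 'do', 'then', 'while', num }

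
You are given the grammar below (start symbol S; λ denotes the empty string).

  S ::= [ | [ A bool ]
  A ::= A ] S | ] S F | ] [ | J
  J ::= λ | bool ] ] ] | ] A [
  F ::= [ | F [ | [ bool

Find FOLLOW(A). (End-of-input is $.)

In S ::= [ A bool ]: add FIRST(bool ]) = { bool }.
In A ::= A ] S: add FIRST(] S) = { ] }.
In J ::= ] A [: add FIRST([) = { [ }.
Union: FOLLOW(A) = { [, ], bool }.

{ [, ], bool }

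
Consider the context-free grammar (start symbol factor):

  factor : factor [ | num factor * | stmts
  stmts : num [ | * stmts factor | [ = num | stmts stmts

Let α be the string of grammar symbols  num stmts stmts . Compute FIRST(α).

num is a terminal; add {num} and stop.

{ num }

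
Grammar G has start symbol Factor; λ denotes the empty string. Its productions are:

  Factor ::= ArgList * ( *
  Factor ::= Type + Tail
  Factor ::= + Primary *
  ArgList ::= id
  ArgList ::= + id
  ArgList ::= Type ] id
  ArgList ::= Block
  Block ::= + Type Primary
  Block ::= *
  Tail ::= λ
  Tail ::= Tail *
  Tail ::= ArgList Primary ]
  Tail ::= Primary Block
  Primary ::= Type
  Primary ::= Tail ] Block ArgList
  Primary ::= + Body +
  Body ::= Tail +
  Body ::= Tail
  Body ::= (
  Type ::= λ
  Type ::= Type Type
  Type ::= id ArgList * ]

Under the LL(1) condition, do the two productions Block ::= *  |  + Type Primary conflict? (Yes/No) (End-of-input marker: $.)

FIRST(*) = { * } and FIRST(+ Type Primary) = { + }.
The FIRST sets are disjoint and neither alternative is nullable — no conflict.

No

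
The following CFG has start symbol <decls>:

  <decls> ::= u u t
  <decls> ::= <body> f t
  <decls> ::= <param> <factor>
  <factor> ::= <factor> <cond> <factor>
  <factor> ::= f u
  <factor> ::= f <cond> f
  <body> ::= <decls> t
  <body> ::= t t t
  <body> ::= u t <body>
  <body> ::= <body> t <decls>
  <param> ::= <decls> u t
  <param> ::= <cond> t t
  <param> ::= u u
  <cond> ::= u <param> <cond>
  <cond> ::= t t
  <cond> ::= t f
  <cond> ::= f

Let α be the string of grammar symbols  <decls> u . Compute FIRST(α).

{ f, t, u }

Add FIRST(<decls>) = { f, t, u }; <decls> is not nullable, stop.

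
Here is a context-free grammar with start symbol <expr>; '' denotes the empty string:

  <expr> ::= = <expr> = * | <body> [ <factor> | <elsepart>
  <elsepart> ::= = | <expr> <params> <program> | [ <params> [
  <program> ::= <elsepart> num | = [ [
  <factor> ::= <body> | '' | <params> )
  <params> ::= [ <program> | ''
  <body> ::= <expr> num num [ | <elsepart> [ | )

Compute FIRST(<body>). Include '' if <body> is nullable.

{ ), =, [ }

From <body> ::= <expr> num num [: add FIRST(<expr>) = { ), =, [ }.
From <body> ::= <elsepart> [: add FIRST(<elsepart>) = { ), =, [ }.
<body> ::= ) contributes {)}.
Union: FIRST(<body>) = { ), =, [ }.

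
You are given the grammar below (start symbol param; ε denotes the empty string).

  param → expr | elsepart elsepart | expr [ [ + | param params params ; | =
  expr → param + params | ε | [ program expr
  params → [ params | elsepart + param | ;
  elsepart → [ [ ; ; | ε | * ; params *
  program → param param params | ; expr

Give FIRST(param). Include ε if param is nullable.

From param → expr: add FIRST(expr) = { *, +, ;, =, [, ε } (including ε since expr is nullable).
From param → elsepart elsepart: elsepart, elsepart nullable, take FIRST(elsepart) ∪ FIRST(elsepart) = { *, [ }; also ε since the whole RHS is nullable.
From param → expr [ [ +: expr nullable, take FIRST(expr) ∪ {[} = { *, +, ;, =, [ }.
From param → param params params ;: param nullable, take FIRST(param) ∪ FIRST(params) = { *, +, ;, =, [ }.
param → = contributes {=}.
Union: FIRST(param) = { *, +, ;, =, [, ε }.

{ *, +, ;, =, [, ε }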